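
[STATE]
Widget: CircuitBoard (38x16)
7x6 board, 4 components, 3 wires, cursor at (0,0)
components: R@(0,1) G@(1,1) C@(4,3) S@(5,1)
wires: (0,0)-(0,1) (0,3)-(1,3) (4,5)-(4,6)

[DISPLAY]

   0 1 2 3 4 5 6                      
0  [.]─ R       ·                     
                │                     
1       G       ·                     
                                      
2                                     
                                      
3                                     
                                      
4               C       · ─ ·         
                                      
5       S                             
Cursor: (0,0)                         
                                      
                                      
                                      


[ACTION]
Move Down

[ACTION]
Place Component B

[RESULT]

   0 1 2 3 4 5 6                      
0   · ─ R       ·                     
                │                     
1  [B]  G       ·                     
                                      
2                                     
                                      
3                                     
                                      
4               C       · ─ ·         
                                      
5       S                             
Cursor: (1,0)                         
                                      
                                      
                                      


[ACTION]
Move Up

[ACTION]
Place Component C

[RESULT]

   0 1 2 3 4 5 6                      
0  [C]─ R       ·                     
                │                     
1   B   G       ·                     
                                      
2                                     
                                      
3                                     
                                      
4               C       · ─ ·         
                                      
5       S                             
Cursor: (0,0)                         
                                      
                                      
                                      


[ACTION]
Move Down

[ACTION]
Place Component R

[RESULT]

   0 1 2 3 4 5 6                      
0   C ─ R       ·                     
                │                     
1  [R]  G       ·                     
                                      
2                                     
                                      
3                                     
                                      
4               C       · ─ ·         
                                      
5       S                             
Cursor: (1,0)                         
                                      
                                      
                                      


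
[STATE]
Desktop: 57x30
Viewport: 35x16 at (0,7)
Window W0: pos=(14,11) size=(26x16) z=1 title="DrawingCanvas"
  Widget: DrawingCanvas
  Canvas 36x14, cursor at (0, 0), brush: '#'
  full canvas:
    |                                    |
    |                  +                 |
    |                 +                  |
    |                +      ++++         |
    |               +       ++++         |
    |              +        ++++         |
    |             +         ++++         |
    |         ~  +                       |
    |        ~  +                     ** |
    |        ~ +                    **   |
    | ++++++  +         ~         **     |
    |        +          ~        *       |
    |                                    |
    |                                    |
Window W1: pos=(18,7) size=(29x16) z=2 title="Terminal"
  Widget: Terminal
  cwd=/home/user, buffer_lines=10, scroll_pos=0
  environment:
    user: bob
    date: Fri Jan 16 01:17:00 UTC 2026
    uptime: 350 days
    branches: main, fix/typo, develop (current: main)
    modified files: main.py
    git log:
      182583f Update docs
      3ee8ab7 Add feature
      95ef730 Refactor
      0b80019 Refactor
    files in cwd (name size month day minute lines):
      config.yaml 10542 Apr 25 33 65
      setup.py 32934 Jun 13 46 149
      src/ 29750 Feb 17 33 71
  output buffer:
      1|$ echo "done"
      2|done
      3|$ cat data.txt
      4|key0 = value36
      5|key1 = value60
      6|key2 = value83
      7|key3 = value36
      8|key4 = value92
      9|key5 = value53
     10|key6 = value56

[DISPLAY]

                  ┏━━━━━━━━━━━━━━━━
                  ┃ Terminal       
                  ┠────────────────
                  ┃$ echo "done"   
              ┏━━━┃done            
              ┃ Dr┃$ cat data.txt  
              ┠───┃key0 = value36  
              ┃+  ┃key1 = value60  
              ┃   ┃key2 = value83  
              ┃   ┃key3 = value36  
              ┃   ┃key4 = value92  
              ┃   ┃key5 = value53  
              ┃   ┃key6 = value56  
              ┃   ┃$ █             
              ┃   ┃                
              ┃   ┗━━━━━━━━━━━━━━━━


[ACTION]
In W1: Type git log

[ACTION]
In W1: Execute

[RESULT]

                  ┏━━━━━━━━━━━━━━━━
                  ┃ Terminal       
                  ┠────────────────
                  ┃key1 = value60  
              ┏━━━┃key2 = value83  
              ┃ Dr┃key3 = value36  
              ┠───┃key4 = value92  
              ┃+  ┃key5 = value53  
              ┃   ┃key6 = value56  
              ┃   ┃$ git log       
              ┃   ┃182583f Update d
              ┃   ┃3ee8ab7 Add feat
              ┃   ┃95ef730 Refactor
              ┃   ┃0b80019 Refactor
              ┃   ┃$ █             
              ┃   ┗━━━━━━━━━━━━━━━━


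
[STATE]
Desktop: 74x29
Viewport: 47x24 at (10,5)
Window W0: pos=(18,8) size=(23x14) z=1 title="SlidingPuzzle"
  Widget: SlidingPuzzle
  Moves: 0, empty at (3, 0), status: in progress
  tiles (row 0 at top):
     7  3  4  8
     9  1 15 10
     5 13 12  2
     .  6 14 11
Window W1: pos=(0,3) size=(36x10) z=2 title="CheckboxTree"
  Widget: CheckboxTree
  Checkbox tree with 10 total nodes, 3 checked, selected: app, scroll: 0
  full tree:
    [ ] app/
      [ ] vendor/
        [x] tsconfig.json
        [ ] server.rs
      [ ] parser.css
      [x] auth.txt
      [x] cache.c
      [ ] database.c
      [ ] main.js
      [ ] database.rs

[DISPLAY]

─────────────────────────┨                     
                         ┃                     
ndor/                    ┃                     
tsconfig.json            ┃━━━━┓                
server.rs                ┃    ┃                
rser.css                 ┃────┨                
th.txt                   ┃───┐┃                
━━━━━━━━━━━━━━━━━━━━━━━━━┛ 8 │┃                
        ┃├────┼────┼────┼────┤┃                
        ┃│  9 │  1 │ 15 │ 10 │┃                
        ┃├────┼────┼────┼────┤┃                
        ┃│  5 │ 13 │ 12 │  2 │┃                
        ┃├────┼────┼────┼────┤┃                
        ┃│    │  6 │ 14 │ 11 │┃                
        ┃└────┴────┴────┴────┘┃                
        ┃Moves: 0             ┃                
        ┗━━━━━━━━━━━━━━━━━━━━━┛                
                                               
                                               
                                               
                                               
                                               
                                               
                                               


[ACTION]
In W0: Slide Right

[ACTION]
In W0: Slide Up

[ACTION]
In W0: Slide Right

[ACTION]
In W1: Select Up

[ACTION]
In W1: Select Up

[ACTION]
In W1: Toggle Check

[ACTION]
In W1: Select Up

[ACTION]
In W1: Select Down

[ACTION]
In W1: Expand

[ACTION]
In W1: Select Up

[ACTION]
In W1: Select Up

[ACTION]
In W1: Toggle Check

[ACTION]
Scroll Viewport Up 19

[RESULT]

                                               
                                               
                                               
━━━━━━━━━━━━━━━━━━━━━━━━━┓                     
Tree                     ┃                     
─────────────────────────┨                     
                         ┃                     
ndor/                    ┃                     
tsconfig.json            ┃━━━━┓                
server.rs                ┃    ┃                
rser.css                 ┃────┨                
th.txt                   ┃───┐┃                
━━━━━━━━━━━━━━━━━━━━━━━━━┛ 8 │┃                
        ┃├────┼────┼────┼────┤┃                
        ┃│  9 │  1 │ 15 │ 10 │┃                
        ┃├────┼────┼────┼────┤┃                
        ┃│  5 │ 13 │ 12 │  2 │┃                
        ┃├────┼────┼────┼────┤┃                
        ┃│    │  6 │ 14 │ 11 │┃                
        ┃└────┴────┴────┴────┘┃                
        ┃Moves: 0             ┃                
        ┗━━━━━━━━━━━━━━━━━━━━━┛                
                                               
                                               


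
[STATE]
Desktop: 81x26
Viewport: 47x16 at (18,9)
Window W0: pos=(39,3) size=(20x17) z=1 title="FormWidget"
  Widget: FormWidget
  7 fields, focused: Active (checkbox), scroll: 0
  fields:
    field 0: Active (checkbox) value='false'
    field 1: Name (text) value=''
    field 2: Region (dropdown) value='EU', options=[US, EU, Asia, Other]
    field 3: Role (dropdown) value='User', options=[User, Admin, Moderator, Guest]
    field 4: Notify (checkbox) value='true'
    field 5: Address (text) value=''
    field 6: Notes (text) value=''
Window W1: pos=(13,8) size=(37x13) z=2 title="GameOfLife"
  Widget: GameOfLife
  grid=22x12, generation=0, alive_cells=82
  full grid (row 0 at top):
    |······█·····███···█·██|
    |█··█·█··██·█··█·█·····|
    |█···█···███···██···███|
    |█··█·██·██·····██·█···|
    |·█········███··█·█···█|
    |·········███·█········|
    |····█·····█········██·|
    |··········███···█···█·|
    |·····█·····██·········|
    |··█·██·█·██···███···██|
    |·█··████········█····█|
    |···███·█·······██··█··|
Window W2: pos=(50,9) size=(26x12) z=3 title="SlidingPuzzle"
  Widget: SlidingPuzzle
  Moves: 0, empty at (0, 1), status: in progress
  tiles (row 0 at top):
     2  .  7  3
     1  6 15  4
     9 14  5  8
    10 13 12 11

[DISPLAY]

eOfLife                        ┃┏━━━━━━━━━━━━━━
───────────────────────────────┨┃ SlidingPuzzle
 0                             ┃┠──────────────
█···███···██···███             ┃┃┌────┬────┬───
·██·██·····██·█···             ┃┃│  2 │    │  7
······███··█·█···█             ┃┃├────┼────┼───
·····███·█········             ┃┃│  1 │  6 │ 15
█·····█········██·             ┃┃├────┼────┼───
······███···█···█·             ┃┃│  9 │ 14 │  5
·█·····██·········             ┃┃├────┼────┼───
██·█·██···███···██             ┃┃│ 10 │ 13 │ 12
━━━━━━━━━━━━━━━━━━━━━━━━━━━━━━━┛┗━━━━━━━━━━━━━━
                                               
                                               
                                               
                                               


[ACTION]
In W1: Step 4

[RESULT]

eOfLife                        ┃┏━━━━━━━━━━━━━━
───────────────────────────────┨┃ SlidingPuzzle
 4                             ┃┠──────────────
···█····██·██·····             ┃┃┌────┬────┬───
███·██·······██···             ┃┃│  2 │    │  7
███·██····█··█····             ┃┃├────┼────┼───
···········██████·             ┃┃│  1 │  6 │ 15
···██···██·····██·             ┃┃├────┼────┼───
█·······██········             ┃┃│  9 │ 14 │  5
█·····███·········             ┃┃├────┼────┼───
█·█··█··█···███···             ┃┃│ 10 │ 13 │ 12
━━━━━━━━━━━━━━━━━━━━━━━━━━━━━━━┛┗━━━━━━━━━━━━━━
                                               
                                               
                                               
                                               


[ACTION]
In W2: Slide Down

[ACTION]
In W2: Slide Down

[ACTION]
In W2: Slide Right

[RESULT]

eOfLife                        ┃┏━━━━━━━━━━━━━━
───────────────────────────────┨┃ SlidingPuzzle
 4                             ┃┠──────────────
···█····██·██·····             ┃┃┌────┬────┬───
███·██·······██···             ┃┃│    │  2 │  7
███·██····█··█····             ┃┃├────┼────┼───
···········██████·             ┃┃│  1 │  6 │ 15
···██···██·····██·             ┃┃├────┼────┼───
█·······██········             ┃┃│  9 │ 14 │  5
█·····███·········             ┃┃├────┼────┼───
█·█··█··█···███···             ┃┃│ 10 │ 13 │ 12
━━━━━━━━━━━━━━━━━━━━━━━━━━━━━━━┛┗━━━━━━━━━━━━━━
                                               
                                               
                                               
                                               


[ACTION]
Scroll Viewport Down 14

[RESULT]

───────────────────────────────┨┃ SlidingPuzzle
 4                             ┃┠──────────────
···█····██·██·····             ┃┃┌────┬────┬───
███·██·······██···             ┃┃│    │  2 │  7
███·██····█··█····             ┃┃├────┼────┼───
···········██████·             ┃┃│  1 │  6 │ 15
···██···██·····██·             ┃┃├────┼────┼───
█·······██········             ┃┃│  9 │ 14 │  5
█·····███·········             ┃┃├────┼────┼───
█·█··█··█···███···             ┃┃│ 10 │ 13 │ 12
━━━━━━━━━━━━━━━━━━━━━━━━━━━━━━━┛┗━━━━━━━━━━━━━━
                                               
                                               
                                               
                                               
                                               


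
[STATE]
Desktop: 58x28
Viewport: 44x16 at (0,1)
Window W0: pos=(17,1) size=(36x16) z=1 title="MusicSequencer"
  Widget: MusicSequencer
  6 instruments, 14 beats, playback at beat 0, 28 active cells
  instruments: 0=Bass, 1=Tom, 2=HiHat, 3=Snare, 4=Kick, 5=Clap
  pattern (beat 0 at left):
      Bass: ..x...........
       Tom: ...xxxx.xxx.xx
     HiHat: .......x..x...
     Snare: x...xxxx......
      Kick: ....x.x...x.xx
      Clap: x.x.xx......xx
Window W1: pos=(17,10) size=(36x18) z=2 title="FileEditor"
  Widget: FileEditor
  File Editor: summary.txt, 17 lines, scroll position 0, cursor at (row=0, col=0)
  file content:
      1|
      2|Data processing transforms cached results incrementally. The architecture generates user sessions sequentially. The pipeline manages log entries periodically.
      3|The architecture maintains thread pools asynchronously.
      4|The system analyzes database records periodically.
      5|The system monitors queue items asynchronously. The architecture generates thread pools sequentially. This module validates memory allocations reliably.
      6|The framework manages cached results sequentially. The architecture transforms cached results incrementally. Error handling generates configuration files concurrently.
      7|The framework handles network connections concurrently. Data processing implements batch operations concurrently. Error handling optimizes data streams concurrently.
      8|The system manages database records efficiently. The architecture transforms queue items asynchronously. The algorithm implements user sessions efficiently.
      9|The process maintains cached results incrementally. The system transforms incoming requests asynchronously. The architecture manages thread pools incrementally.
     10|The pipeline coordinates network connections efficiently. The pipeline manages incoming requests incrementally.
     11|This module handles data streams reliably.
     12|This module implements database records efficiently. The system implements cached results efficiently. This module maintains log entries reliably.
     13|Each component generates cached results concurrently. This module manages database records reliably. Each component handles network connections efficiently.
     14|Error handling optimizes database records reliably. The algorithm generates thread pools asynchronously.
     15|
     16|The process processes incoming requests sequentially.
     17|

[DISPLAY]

                 ┏━━━━━━━━━━━━━━━━━━━━━━━━━━
                 ┃ MusicSequencer           
                 ┠──────────────────────────
                 ┃      ▼1234567890123      
                 ┃  Bass··█···········      
                 ┃   Tom···████·███·██      
                 ┃ HiHat·······█··█···      
                 ┃ Snare█···████······      
                 ┃  Kick····█·█···█·██      
                 ┏━━━━━━━━━━━━━━━━━━━━━━━━━━
                 ┃ FileEditor               
                 ┠──────────────────────────
                 ┃█                         
                 ┃Data processing transforms
                 ┃The architecture maintains
                 ┃The system analyzes databa


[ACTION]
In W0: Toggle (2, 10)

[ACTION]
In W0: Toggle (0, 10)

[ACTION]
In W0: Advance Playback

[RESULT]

                 ┏━━━━━━━━━━━━━━━━━━━━━━━━━━
                 ┃ MusicSequencer           
                 ┠──────────────────────────
                 ┃      0▼234567890123      
                 ┃  Bass··█·······█···      
                 ┃   Tom···████·███·██      
                 ┃ HiHat·······█······      
                 ┃ Snare█···████······      
                 ┃  Kick····█·█···█·██      
                 ┏━━━━━━━━━━━━━━━━━━━━━━━━━━
                 ┃ FileEditor               
                 ┠──────────────────────────
                 ┃█                         
                 ┃Data processing transforms
                 ┃The architecture maintains
                 ┃The system analyzes databa


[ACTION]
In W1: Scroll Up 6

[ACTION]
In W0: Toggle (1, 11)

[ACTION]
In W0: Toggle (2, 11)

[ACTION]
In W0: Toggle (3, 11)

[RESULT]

                 ┏━━━━━━━━━━━━━━━━━━━━━━━━━━
                 ┃ MusicSequencer           
                 ┠──────────────────────────
                 ┃      0▼234567890123      
                 ┃  Bass··█·······█···      
                 ┃   Tom···████·██████      
                 ┃ HiHat·······█···█··      
                 ┃ Snare█···████···█··      
                 ┃  Kick····█·█···█·██      
                 ┏━━━━━━━━━━━━━━━━━━━━━━━━━━
                 ┃ FileEditor               
                 ┠──────────────────────────
                 ┃█                         
                 ┃Data processing transforms
                 ┃The architecture maintains
                 ┃The system analyzes databa


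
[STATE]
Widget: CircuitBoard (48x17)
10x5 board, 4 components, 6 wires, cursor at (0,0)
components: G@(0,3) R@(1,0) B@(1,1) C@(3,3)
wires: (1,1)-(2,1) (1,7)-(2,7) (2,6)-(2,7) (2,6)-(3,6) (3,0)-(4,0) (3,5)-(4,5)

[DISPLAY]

   0 1 2 3 4 5 6 7 8 9                          
0  [.]          G                               
                                                
1   R   B                       ·               
        │                       │               
2       ·                   · ─ ·               
                            │                   
3   ·           C       ·   ·                   
    │                   │                       
4   ·                   ·                       
Cursor: (0,0)                                   
                                                
                                                
                                                
                                                
                                                
                                                


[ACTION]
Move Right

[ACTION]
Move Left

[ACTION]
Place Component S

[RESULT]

   0 1 2 3 4 5 6 7 8 9                          
0  [S]          G                               
                                                
1   R   B                       ·               
        │                       │               
2       ·                   · ─ ·               
                            │                   
3   ·           C       ·   ·                   
    │                   │                       
4   ·                   ·                       
Cursor: (0,0)                                   
                                                
                                                
                                                
                                                
                                                
                                                


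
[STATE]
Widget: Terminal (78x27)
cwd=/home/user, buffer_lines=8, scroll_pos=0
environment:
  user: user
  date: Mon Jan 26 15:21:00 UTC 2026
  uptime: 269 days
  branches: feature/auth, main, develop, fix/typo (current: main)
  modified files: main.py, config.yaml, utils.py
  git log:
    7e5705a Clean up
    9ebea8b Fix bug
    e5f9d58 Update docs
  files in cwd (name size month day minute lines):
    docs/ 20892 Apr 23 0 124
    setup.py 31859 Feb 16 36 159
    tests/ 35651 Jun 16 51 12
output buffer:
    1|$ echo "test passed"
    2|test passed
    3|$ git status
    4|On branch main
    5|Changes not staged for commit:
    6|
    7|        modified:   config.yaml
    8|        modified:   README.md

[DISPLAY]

$ echo "test passed"                                                          
test passed                                                                   
$ git status                                                                  
On branch main                                                                
Changes not staged for commit:                                                
                                                                              
        modified:   config.yaml                                               
        modified:   README.md                                                 
$ █                                                                           
                                                                              
                                                                              
                                                                              
                                                                              
                                                                              
                                                                              
                                                                              
                                                                              
                                                                              
                                                                              
                                                                              
                                                                              
                                                                              
                                                                              
                                                                              
                                                                              
                                                                              
                                                                              


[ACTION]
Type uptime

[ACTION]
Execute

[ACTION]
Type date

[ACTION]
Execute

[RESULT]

$ echo "test passed"                                                          
test passed                                                                   
$ git status                                                                  
On branch main                                                                
Changes not staged for commit:                                                
                                                                              
        modified:   config.yaml                                               
        modified:   README.md                                                 
$ uptime                                                                      
 10:00  up 269 days                                                           
$ date                                                                        
Mon Jan 26 15:21:00 UTC 2026                                                  
$ █                                                                           
                                                                              
                                                                              
                                                                              
                                                                              
                                                                              
                                                                              
                                                                              
                                                                              
                                                                              
                                                                              
                                                                              
                                                                              
                                                                              
                                                                              


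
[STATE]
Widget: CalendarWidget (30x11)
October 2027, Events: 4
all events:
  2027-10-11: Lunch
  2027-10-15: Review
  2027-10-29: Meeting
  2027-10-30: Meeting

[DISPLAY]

         October 2027         
Mo Tu We Th Fr Sa Su          
             1  2  3          
 4  5  6  7  8  9 10          
11* 12 13 14 15* 16 17        
18 19 20 21 22 23 24          
25 26 27 28 29* 30* 31        
                              
                              
                              
                              


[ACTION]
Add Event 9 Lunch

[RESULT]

         October 2027         
Mo Tu We Th Fr Sa Su          
             1  2  3          
 4  5  6  7  8  9* 10         
11* 12 13 14 15* 16 17        
18 19 20 21 22 23 24          
25 26 27 28 29* 30* 31        
                              
                              
                              
                              


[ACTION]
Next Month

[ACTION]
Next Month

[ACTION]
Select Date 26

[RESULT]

        December 2027         
Mo Tu We Th Fr Sa Su          
       1  2  3  4  5          
 6  7  8  9 10 11 12          
13 14 15 16 17 18 19          
20 21 22 23 24 25 [26]        
27 28 29 30 31                
                              
                              
                              
                              


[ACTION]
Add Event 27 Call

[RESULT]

        December 2027         
Mo Tu We Th Fr Sa Su          
       1  2  3  4  5          
 6  7  8  9 10 11 12          
13 14 15 16 17 18 19          
20 21 22 23 24 25 [26]        
27* 28 29 30 31               
                              
                              
                              
                              


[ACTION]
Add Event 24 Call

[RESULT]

        December 2027         
Mo Tu We Th Fr Sa Su          
       1  2  3  4  5          
 6  7  8  9 10 11 12          
13 14 15 16 17 18 19          
20 21 22 23 24* 25 [26]       
27* 28 29 30 31               
                              
                              
                              
                              


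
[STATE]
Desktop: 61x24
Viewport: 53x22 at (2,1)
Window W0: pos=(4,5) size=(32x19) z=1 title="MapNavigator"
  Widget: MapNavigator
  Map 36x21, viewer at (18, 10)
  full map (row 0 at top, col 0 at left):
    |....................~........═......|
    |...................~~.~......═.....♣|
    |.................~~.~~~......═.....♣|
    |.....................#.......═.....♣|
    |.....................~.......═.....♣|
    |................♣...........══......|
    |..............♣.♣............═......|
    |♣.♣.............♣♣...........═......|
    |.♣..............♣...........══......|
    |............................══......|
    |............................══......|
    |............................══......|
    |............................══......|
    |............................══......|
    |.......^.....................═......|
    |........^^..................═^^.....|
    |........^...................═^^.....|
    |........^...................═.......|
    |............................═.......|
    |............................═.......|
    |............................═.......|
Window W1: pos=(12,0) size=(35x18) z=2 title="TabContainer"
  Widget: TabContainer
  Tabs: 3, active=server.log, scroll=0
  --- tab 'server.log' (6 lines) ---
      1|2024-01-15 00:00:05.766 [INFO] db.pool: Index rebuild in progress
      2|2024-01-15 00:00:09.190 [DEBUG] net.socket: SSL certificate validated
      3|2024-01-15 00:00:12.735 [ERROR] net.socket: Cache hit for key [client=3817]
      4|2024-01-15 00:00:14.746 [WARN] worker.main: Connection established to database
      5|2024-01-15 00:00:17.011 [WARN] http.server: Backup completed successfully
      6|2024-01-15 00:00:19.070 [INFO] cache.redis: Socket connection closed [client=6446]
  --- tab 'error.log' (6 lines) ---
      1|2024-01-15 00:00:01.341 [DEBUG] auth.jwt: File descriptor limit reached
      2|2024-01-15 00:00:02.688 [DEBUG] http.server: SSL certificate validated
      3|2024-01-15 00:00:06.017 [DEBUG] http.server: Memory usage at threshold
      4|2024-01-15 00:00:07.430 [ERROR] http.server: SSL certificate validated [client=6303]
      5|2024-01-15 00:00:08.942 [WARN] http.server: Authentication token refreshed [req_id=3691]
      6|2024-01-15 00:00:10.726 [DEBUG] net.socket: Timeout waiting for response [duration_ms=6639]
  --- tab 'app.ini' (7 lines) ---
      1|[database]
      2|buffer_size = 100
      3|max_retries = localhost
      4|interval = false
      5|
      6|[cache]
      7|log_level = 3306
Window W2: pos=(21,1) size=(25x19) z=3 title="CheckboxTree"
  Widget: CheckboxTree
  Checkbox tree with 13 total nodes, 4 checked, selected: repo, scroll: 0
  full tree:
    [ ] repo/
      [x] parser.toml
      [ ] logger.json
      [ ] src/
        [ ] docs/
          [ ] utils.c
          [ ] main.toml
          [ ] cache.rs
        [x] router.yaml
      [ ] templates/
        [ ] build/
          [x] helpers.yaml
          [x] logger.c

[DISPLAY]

          ┃ TabCont┏━━━━━━━━━━━━━━━━━━━━━━━┓┃        
          ┠────────┃ CheckboxTree          ┃┨        
          ┃[server.┠───────────────────────┨┃        
          ┃────────┃>[-] repo/             ┃┃        
  ┏━━━━━━━┃2024-01-┃   [x] parser.toml     ┃┃        
  ┃ MapNav┃2024-01-┃   [ ] logger.json     ┃┃        
  ┠───────┃2024-01-┃   [-] src/            ┃┃        
  ┃.......┃2024-01-┃     [ ] docs/         ┃┃        
  ┃.......┃2024-01-┃       [ ] utils.c     ┃┃        
  ┃.......┃2024-01-┃       [ ] main.toml   ┃┃        
  ┃.......┃        ┃       [ ] cache.rs    ┃┃        
  ┃.......┃        ┃     [x] router.yaml   ┃┃        
  ┃.......┃        ┃   [x] templates/      ┃┃        
  ┃.......┃        ┃     [x] build/        ┃┃        
  ┃.......┃        ┃       [x] helpers.yaml┃┃        
  ┃.......┃        ┃       [x] logger.c    ┃┃        
  ┃.......┗━━━━━━━━┃                       ┃┛        
  ┃................┃                       ┃         
  ┃....^...........┗━━━━━━━━━━━━━━━━━━━━━━━┛         
  ┃.....^^..................═^^..┃                   
  ┃.....^...................═^^..┃                   
  ┃.....^...................═....┃                   


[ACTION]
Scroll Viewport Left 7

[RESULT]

            ┃ TabCont┏━━━━━━━━━━━━━━━━━━━━━━━┓┃      
            ┠────────┃ CheckboxTree          ┃┨      
            ┃[server.┠───────────────────────┨┃      
            ┃────────┃>[-] repo/             ┃┃      
    ┏━━━━━━━┃2024-01-┃   [x] parser.toml     ┃┃      
    ┃ MapNav┃2024-01-┃   [ ] logger.json     ┃┃      
    ┠───────┃2024-01-┃   [-] src/            ┃┃      
    ┃.......┃2024-01-┃     [ ] docs/         ┃┃      
    ┃.......┃2024-01-┃       [ ] utils.c     ┃┃      
    ┃.......┃2024-01-┃       [ ] main.toml   ┃┃      
    ┃.......┃        ┃       [ ] cache.rs    ┃┃      
    ┃.......┃        ┃     [x] router.yaml   ┃┃      
    ┃.......┃        ┃   [x] templates/      ┃┃      
    ┃.......┃        ┃     [x] build/        ┃┃      
    ┃.......┃        ┃       [x] helpers.yaml┃┃      
    ┃.......┃        ┃       [x] logger.c    ┃┃      
    ┃.......┗━━━━━━━━┃                       ┃┛      
    ┃................┃                       ┃       
    ┃....^...........┗━━━━━━━━━━━━━━━━━━━━━━━┛       
    ┃.....^^..................═^^..┃                 
    ┃.....^...................═^^..┃                 
    ┃.....^...................═....┃                 


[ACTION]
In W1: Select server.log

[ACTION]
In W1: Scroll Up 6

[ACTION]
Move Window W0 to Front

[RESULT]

            ┃ TabCont┏━━━━━━━━━━━━━━━━━━━━━━━┓┃      
            ┠────────┃ CheckboxTree          ┃┨      
            ┃[server.┠───────────────────────┨┃      
            ┃────────┃>[-] repo/             ┃┃      
    ┏━━━━━━━━━━━━━━━━━━━━━━━━━━━━━━┓toml     ┃┃      
    ┃ MapNavigator                 ┃json     ┃┃      
    ┠──────────────────────────────┨         ┃┃      
    ┃..................#.......═...┃         ┃┃      
    ┃..................~.......═...┃ls.c     ┃┃      
    ┃.............♣...........══...┃n.toml   ┃┃      
    ┃...........♣.♣............═...┃he.rs    ┃┃      
    ┃.............♣♣...........═...┃r.yaml   ┃┃      
    ┃.............♣...........══...┃es/      ┃┃      
    ┃.........................══...┃/        ┃┃      
    ┃...............@.........══...┃pers.yaml┃┃      
    ┃.........................══...┃ger.c    ┃┃      
    ┃.........................══...┃         ┃┛      
    ┃.........................══...┃         ┃       
    ┃....^.....................═...┃━━━━━━━━━┛       
    ┃.....^^..................═^^..┃                 
    ┃.....^...................═^^..┃                 
    ┃.....^...................═....┃                 


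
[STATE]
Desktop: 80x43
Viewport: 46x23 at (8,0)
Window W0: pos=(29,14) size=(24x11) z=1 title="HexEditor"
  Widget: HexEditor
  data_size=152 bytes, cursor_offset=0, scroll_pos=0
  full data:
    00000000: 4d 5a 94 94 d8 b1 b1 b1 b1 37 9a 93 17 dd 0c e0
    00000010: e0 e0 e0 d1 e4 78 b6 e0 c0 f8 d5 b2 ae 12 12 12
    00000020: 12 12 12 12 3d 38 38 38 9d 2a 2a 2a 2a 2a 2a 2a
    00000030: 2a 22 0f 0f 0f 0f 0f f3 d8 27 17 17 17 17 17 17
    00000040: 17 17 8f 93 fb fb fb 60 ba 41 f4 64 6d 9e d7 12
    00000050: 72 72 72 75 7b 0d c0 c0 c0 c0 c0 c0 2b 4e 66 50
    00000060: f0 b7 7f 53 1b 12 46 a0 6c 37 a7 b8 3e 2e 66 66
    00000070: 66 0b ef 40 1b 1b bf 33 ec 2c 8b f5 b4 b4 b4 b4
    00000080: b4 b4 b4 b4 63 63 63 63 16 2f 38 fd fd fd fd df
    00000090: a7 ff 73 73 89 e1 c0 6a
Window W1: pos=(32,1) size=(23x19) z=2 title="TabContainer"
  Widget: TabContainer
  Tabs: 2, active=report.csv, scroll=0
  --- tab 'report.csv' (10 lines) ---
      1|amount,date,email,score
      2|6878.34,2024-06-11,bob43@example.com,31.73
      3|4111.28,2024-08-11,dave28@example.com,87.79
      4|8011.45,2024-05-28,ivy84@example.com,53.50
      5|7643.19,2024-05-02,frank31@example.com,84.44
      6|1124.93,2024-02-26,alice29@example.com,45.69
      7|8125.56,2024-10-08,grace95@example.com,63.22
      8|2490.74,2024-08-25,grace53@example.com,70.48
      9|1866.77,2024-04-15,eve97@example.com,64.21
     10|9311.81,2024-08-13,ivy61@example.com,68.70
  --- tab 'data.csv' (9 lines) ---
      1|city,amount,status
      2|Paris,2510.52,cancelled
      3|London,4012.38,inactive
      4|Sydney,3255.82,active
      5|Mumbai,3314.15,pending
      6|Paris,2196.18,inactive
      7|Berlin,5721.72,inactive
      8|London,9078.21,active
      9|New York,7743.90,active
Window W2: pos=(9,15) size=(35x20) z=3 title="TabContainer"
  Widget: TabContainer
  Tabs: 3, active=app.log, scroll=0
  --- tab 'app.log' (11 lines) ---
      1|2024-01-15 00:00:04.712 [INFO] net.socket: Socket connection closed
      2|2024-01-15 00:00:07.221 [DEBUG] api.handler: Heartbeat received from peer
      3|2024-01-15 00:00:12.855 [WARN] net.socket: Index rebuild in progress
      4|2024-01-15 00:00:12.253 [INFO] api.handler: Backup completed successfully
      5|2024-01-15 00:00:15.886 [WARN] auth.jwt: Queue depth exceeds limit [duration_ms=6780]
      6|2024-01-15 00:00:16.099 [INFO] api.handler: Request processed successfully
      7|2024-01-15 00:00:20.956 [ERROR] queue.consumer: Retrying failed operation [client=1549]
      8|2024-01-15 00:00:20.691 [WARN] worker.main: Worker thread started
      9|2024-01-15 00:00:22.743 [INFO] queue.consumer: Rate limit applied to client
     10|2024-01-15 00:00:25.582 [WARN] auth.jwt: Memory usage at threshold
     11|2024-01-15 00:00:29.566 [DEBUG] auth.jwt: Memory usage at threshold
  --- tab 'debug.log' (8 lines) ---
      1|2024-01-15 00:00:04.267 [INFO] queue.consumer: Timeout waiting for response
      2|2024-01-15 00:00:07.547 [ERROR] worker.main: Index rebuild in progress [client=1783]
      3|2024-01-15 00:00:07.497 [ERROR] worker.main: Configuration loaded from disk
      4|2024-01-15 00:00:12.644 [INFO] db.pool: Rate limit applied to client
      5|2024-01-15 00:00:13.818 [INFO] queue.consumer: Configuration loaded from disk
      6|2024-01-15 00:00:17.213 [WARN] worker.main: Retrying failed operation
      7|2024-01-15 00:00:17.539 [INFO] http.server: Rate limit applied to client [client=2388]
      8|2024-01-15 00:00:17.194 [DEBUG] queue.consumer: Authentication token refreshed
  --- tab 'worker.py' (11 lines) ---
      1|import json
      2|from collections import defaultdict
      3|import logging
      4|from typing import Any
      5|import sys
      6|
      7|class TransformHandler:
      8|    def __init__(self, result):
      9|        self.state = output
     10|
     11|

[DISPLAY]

                                              
                        ┏━━━━━━━━━━━━━━━━━━━━━
                        ┃ TabContainer        
                        ┠─────────────────────
                        ┃[report.csv]│ data.cs
                        ┃─────────────────────
                        ┃amount,date,email,sco
                        ┃6878.34,2024-06-11,bo
                        ┃4111.28,2024-08-11,da
                        ┃8011.45,2024-05-28,iv
                        ┃7643.19,2024-05-02,fr
                        ┃1124.93,2024-02-26,al
                        ┃8125.56,2024-10-08,gr
                        ┃2490.74,2024-08-25,gr
                     ┏━━┃1866.77,2024-04-15,ev
 ┏━━━━━━━━━━━━━━━━━━━━━━━━━━━━━━━━━┓4-08-13,iv
 ┃ TabContainer                    ┃          
 ┠─────────────────────────────────┨          
 ┃[app.log]│ debug.log │ worker.py ┃          
 ┃─────────────────────────────────┃━━━━━━━━━━
 ┃2024-01-15 00:00:04.712 [INFO] ne┃2 0f 0f ┃ 
 ┃2024-01-15 00:00:07.221 [DEBUG] a┃7 8f 93 ┃ 
 ┃2024-01-15 00:00:12.855 [WARN] ne┃2 72 75 ┃ 


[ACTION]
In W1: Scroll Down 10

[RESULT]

                                              
                        ┏━━━━━━━━━━━━━━━━━━━━━
                        ┃ TabContainer        
                        ┠─────────────────────
                        ┃[report.csv]│ data.cs
                        ┃─────────────────────
                        ┃9311.81,2024-08-13,iv
                        ┃                     
                        ┃                     
                        ┃                     
                        ┃                     
                        ┃                     
                        ┃                     
                        ┃                     
                     ┏━━┃                     
 ┏━━━━━━━━━━━━━━━━━━━━━━━━━━━━━━━━━┓          
 ┃ TabContainer                    ┃          
 ┠─────────────────────────────────┨          
 ┃[app.log]│ debug.log │ worker.py ┃          
 ┃─────────────────────────────────┃━━━━━━━━━━
 ┃2024-01-15 00:00:04.712 [INFO] ne┃2 0f 0f ┃ 
 ┃2024-01-15 00:00:07.221 [DEBUG] a┃7 8f 93 ┃ 
 ┃2024-01-15 00:00:12.855 [WARN] ne┃2 72 75 ┃ 


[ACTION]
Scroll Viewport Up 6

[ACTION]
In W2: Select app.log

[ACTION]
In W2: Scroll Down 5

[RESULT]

                                              
                        ┏━━━━━━━━━━━━━━━━━━━━━
                        ┃ TabContainer        
                        ┠─────────────────────
                        ┃[report.csv]│ data.cs
                        ┃─────────────────────
                        ┃9311.81,2024-08-13,iv
                        ┃                     
                        ┃                     
                        ┃                     
                        ┃                     
                        ┃                     
                        ┃                     
                        ┃                     
                     ┏━━┃                     
 ┏━━━━━━━━━━━━━━━━━━━━━━━━━━━━━━━━━┓          
 ┃ TabContainer                    ┃          
 ┠─────────────────────────────────┨          
 ┃[app.log]│ debug.log │ worker.py ┃          
 ┃─────────────────────────────────┃━━━━━━━━━━
 ┃2024-01-15 00:00:16.099 [INFO] ap┃2 0f 0f ┃ 
 ┃2024-01-15 00:00:20.956 [ERROR] q┃7 8f 93 ┃ 
 ┃2024-01-15 00:00:20.691 [WARN] wo┃2 72 75 ┃ 
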